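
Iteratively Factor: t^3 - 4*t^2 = (t)*(t^2 - 4*t) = t*(t - 4)*(t)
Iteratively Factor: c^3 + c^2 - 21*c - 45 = (c + 3)*(c^2 - 2*c - 15) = (c - 5)*(c + 3)*(c + 3)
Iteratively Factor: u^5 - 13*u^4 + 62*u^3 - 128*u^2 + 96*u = (u - 2)*(u^4 - 11*u^3 + 40*u^2 - 48*u) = (u - 4)*(u - 2)*(u^3 - 7*u^2 + 12*u) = (u - 4)^2*(u - 2)*(u^2 - 3*u) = u*(u - 4)^2*(u - 2)*(u - 3)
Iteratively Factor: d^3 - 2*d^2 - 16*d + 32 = (d - 4)*(d^2 + 2*d - 8) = (d - 4)*(d + 4)*(d - 2)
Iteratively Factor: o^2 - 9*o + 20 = (o - 4)*(o - 5)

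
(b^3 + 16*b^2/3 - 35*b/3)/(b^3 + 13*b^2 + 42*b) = (b - 5/3)/(b + 6)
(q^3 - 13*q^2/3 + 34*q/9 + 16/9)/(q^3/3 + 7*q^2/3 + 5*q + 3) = (9*q^3 - 39*q^2 + 34*q + 16)/(3*(q^3 + 7*q^2 + 15*q + 9))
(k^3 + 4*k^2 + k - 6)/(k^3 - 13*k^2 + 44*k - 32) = (k^2 + 5*k + 6)/(k^2 - 12*k + 32)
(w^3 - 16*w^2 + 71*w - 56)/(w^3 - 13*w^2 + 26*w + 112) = (w - 1)/(w + 2)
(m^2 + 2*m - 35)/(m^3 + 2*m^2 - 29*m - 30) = (m + 7)/(m^2 + 7*m + 6)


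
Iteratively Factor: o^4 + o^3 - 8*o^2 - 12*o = (o + 2)*(o^3 - o^2 - 6*o) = (o + 2)^2*(o^2 - 3*o) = (o - 3)*(o + 2)^2*(o)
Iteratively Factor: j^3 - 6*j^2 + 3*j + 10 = (j - 5)*(j^2 - j - 2) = (j - 5)*(j - 2)*(j + 1)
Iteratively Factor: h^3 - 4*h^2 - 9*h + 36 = (h - 3)*(h^2 - h - 12) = (h - 4)*(h - 3)*(h + 3)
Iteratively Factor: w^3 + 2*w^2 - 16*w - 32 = (w + 2)*(w^2 - 16) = (w - 4)*(w + 2)*(w + 4)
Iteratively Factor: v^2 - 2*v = (v)*(v - 2)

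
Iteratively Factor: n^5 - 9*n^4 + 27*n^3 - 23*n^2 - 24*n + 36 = (n - 2)*(n^4 - 7*n^3 + 13*n^2 + 3*n - 18) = (n - 2)^2*(n^3 - 5*n^2 + 3*n + 9) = (n - 3)*(n - 2)^2*(n^2 - 2*n - 3) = (n - 3)*(n - 2)^2*(n + 1)*(n - 3)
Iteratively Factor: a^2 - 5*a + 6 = (a - 3)*(a - 2)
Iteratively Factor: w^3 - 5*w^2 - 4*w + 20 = (w - 5)*(w^2 - 4) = (w - 5)*(w - 2)*(w + 2)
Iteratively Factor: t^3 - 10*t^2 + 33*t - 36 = (t - 3)*(t^2 - 7*t + 12) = (t - 4)*(t - 3)*(t - 3)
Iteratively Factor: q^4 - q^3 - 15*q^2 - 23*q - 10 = (q - 5)*(q^3 + 4*q^2 + 5*q + 2) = (q - 5)*(q + 1)*(q^2 + 3*q + 2) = (q - 5)*(q + 1)*(q + 2)*(q + 1)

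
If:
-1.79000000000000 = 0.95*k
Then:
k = -1.88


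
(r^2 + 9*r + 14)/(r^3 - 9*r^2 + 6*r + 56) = (r + 7)/(r^2 - 11*r + 28)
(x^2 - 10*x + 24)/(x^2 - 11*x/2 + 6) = 2*(x - 6)/(2*x - 3)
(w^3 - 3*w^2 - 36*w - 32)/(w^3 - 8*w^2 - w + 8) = (w + 4)/(w - 1)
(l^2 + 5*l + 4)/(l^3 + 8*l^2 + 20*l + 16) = (l + 1)/(l^2 + 4*l + 4)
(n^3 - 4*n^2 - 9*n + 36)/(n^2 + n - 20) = (n^2 - 9)/(n + 5)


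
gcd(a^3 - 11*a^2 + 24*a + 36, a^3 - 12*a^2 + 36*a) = a^2 - 12*a + 36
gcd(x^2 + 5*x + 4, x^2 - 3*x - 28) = x + 4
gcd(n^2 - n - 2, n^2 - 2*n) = n - 2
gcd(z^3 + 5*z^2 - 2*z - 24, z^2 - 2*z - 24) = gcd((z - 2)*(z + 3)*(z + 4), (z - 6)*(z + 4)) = z + 4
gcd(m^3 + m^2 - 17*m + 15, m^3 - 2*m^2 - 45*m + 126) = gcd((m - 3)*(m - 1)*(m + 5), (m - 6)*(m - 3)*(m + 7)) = m - 3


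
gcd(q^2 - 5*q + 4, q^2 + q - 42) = 1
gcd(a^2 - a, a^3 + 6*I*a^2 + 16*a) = a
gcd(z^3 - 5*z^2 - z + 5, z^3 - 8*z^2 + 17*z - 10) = z^2 - 6*z + 5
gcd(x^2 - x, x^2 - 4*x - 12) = 1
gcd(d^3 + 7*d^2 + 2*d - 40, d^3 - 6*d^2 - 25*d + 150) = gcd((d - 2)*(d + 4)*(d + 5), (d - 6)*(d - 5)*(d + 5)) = d + 5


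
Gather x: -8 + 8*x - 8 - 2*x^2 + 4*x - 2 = -2*x^2 + 12*x - 18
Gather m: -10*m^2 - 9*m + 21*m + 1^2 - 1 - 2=-10*m^2 + 12*m - 2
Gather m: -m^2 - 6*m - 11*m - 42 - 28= -m^2 - 17*m - 70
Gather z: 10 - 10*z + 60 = 70 - 10*z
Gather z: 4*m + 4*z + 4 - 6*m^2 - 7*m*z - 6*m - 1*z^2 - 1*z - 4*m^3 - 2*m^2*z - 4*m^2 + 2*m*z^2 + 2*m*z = -4*m^3 - 10*m^2 - 2*m + z^2*(2*m - 1) + z*(-2*m^2 - 5*m + 3) + 4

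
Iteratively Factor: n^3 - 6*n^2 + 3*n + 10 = (n - 5)*(n^2 - n - 2) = (n - 5)*(n + 1)*(n - 2)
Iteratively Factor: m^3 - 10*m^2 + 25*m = (m)*(m^2 - 10*m + 25) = m*(m - 5)*(m - 5)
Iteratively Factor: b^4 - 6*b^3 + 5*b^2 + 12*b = (b - 3)*(b^3 - 3*b^2 - 4*b) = b*(b - 3)*(b^2 - 3*b - 4) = b*(b - 3)*(b + 1)*(b - 4)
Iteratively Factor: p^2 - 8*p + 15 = (p - 5)*(p - 3)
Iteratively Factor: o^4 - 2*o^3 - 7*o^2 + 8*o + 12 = (o + 1)*(o^3 - 3*o^2 - 4*o + 12) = (o - 2)*(o + 1)*(o^2 - o - 6) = (o - 2)*(o + 1)*(o + 2)*(o - 3)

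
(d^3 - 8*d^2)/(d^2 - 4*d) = d*(d - 8)/(d - 4)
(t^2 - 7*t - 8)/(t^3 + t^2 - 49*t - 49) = (t - 8)/(t^2 - 49)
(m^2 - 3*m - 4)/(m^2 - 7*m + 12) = (m + 1)/(m - 3)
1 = 1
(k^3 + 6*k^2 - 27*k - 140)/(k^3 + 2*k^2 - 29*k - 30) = (k^2 + 11*k + 28)/(k^2 + 7*k + 6)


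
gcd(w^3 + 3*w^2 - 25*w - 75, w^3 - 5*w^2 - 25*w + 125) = w^2 - 25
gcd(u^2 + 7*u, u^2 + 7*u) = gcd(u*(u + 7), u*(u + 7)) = u^2 + 7*u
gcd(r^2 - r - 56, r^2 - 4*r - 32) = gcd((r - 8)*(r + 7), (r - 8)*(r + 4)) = r - 8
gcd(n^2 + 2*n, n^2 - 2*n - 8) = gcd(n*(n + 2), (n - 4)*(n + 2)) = n + 2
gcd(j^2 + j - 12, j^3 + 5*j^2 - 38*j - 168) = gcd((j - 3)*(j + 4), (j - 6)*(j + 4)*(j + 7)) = j + 4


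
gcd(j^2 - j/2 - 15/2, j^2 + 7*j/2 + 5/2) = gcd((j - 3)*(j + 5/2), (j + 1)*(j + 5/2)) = j + 5/2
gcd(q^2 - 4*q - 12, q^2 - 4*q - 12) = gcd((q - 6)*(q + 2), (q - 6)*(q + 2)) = q^2 - 4*q - 12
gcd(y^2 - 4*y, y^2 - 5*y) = y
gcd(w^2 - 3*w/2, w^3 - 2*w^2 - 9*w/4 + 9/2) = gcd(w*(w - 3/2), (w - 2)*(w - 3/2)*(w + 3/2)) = w - 3/2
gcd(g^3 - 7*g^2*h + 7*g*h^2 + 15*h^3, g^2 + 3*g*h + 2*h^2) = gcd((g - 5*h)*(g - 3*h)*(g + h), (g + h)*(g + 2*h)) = g + h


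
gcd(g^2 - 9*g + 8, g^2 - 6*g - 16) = g - 8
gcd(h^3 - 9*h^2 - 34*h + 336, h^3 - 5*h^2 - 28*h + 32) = h - 8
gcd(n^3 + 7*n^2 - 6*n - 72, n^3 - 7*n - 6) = n - 3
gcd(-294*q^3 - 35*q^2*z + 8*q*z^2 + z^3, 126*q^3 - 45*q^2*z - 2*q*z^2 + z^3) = -42*q^2 + q*z + z^2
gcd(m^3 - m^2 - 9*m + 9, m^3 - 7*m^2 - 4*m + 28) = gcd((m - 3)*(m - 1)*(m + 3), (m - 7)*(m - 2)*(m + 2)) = 1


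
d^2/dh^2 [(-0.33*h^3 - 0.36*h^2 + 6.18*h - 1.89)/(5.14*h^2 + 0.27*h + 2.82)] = (-1.4210854715202e-14*h^5 + 1.4210854715202e-14*h^4 + 337.063926*h^3 - 269.797068*h^2 - 568.950588*h + 39.37815)/(135.796744*h^6 + 21.399876*h^5 + 224.633934*h^4 + 23.501259*h^3 + 123.242742*h^2 + 6.441444*h + 22.425768)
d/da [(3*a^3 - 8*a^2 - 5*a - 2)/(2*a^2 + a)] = 2*(3*a^4 + 3*a^3 + a^2 + 4*a + 1)/(a^2*(4*a^2 + 4*a + 1))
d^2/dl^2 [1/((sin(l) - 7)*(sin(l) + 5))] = (-4*sin(l)^4 + 6*sin(l)^3 - 138*sin(l)^2 + 58*sin(l) + 78)/((sin(l) - 7)^3*(sin(l) + 5)^3)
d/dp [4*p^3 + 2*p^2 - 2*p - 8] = 12*p^2 + 4*p - 2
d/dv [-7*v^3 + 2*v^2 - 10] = v*(4 - 21*v)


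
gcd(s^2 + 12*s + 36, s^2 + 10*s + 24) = s + 6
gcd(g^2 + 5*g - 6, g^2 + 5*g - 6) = g^2 + 5*g - 6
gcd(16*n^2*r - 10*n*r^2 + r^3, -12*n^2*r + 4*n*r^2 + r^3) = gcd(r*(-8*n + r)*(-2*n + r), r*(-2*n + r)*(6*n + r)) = -2*n*r + r^2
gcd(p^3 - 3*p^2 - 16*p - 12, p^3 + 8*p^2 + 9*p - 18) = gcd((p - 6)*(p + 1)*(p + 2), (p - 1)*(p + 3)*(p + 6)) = 1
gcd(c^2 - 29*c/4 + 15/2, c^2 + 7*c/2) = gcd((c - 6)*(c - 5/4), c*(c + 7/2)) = 1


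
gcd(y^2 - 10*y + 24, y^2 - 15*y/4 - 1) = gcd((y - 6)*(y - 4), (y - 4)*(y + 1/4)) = y - 4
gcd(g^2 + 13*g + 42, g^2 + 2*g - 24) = g + 6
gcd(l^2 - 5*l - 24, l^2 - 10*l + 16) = l - 8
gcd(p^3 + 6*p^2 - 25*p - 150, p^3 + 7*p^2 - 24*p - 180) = p^2 + p - 30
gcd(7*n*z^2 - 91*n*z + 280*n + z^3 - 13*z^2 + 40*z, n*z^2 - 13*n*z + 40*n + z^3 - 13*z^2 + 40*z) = z^2 - 13*z + 40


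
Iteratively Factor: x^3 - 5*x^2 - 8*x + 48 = (x - 4)*(x^2 - x - 12) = (x - 4)*(x + 3)*(x - 4)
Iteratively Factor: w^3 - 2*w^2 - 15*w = (w - 5)*(w^2 + 3*w) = w*(w - 5)*(w + 3)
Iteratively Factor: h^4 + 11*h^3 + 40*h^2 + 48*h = (h)*(h^3 + 11*h^2 + 40*h + 48) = h*(h + 4)*(h^2 + 7*h + 12) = h*(h + 3)*(h + 4)*(h + 4)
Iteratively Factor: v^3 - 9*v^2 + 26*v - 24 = (v - 4)*(v^2 - 5*v + 6) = (v - 4)*(v - 3)*(v - 2)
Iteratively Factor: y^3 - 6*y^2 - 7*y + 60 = (y - 5)*(y^2 - y - 12) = (y - 5)*(y + 3)*(y - 4)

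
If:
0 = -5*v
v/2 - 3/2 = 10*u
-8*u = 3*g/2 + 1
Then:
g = 2/15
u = -3/20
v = 0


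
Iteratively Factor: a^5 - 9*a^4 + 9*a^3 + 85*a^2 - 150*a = (a + 3)*(a^4 - 12*a^3 + 45*a^2 - 50*a) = (a - 5)*(a + 3)*(a^3 - 7*a^2 + 10*a) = (a - 5)*(a - 2)*(a + 3)*(a^2 - 5*a) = (a - 5)^2*(a - 2)*(a + 3)*(a)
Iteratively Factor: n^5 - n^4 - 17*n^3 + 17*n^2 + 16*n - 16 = (n - 4)*(n^4 + 3*n^3 - 5*n^2 - 3*n + 4) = (n - 4)*(n + 1)*(n^3 + 2*n^2 - 7*n + 4) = (n - 4)*(n + 1)*(n + 4)*(n^2 - 2*n + 1) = (n - 4)*(n - 1)*(n + 1)*(n + 4)*(n - 1)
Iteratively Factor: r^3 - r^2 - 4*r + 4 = (r - 2)*(r^2 + r - 2) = (r - 2)*(r - 1)*(r + 2)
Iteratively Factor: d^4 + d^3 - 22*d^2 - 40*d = (d - 5)*(d^3 + 6*d^2 + 8*d) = (d - 5)*(d + 2)*(d^2 + 4*d) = (d - 5)*(d + 2)*(d + 4)*(d)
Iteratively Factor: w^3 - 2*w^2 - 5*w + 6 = (w - 3)*(w^2 + w - 2) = (w - 3)*(w - 1)*(w + 2)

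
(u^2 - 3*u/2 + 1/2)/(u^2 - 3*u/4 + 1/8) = 4*(u - 1)/(4*u - 1)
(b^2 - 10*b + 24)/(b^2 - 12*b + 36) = (b - 4)/(b - 6)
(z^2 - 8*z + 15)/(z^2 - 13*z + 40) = (z - 3)/(z - 8)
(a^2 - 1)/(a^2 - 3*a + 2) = (a + 1)/(a - 2)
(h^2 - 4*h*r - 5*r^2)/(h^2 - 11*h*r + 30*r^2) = (-h - r)/(-h + 6*r)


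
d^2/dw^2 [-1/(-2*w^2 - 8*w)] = (-w*(w + 4) + 4*(w + 2)^2)/(w^3*(w + 4)^3)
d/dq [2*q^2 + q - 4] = 4*q + 1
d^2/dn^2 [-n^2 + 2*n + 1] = -2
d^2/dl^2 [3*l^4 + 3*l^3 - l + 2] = 18*l*(2*l + 1)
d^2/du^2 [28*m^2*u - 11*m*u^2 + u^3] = -22*m + 6*u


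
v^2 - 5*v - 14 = (v - 7)*(v + 2)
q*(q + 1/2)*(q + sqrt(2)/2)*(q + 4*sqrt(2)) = q^4 + q^3/2 + 9*sqrt(2)*q^3/2 + 9*sqrt(2)*q^2/4 + 4*q^2 + 2*q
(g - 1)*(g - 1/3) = g^2 - 4*g/3 + 1/3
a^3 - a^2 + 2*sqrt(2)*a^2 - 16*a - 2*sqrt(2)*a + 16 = (a - 1)*(a - 2*sqrt(2))*(a + 4*sqrt(2))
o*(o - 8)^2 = o^3 - 16*o^2 + 64*o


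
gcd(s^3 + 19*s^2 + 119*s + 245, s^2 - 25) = s + 5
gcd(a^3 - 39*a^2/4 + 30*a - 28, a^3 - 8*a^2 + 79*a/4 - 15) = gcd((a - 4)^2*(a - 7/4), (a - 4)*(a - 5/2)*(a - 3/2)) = a - 4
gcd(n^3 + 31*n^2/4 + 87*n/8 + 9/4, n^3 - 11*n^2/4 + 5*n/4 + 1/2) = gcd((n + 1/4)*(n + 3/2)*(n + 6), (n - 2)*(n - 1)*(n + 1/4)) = n + 1/4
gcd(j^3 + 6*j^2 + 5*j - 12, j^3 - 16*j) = j + 4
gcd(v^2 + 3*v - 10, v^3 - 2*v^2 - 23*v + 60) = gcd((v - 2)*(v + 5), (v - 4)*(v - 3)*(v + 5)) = v + 5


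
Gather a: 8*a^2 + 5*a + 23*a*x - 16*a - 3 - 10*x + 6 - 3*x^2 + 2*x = 8*a^2 + a*(23*x - 11) - 3*x^2 - 8*x + 3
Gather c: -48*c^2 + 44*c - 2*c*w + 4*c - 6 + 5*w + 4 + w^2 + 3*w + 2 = -48*c^2 + c*(48 - 2*w) + w^2 + 8*w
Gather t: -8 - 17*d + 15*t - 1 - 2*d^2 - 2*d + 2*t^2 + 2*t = -2*d^2 - 19*d + 2*t^2 + 17*t - 9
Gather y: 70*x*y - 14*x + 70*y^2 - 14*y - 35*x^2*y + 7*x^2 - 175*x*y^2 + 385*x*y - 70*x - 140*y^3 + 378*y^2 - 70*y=7*x^2 - 84*x - 140*y^3 + y^2*(448 - 175*x) + y*(-35*x^2 + 455*x - 84)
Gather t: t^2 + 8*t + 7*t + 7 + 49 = t^2 + 15*t + 56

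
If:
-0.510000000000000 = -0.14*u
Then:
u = 3.64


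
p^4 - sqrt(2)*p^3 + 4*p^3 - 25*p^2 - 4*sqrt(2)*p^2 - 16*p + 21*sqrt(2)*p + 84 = (p - 3)*(p + 7)*(p - 2*sqrt(2))*(p + sqrt(2))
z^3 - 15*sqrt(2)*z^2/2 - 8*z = z*(z - 8*sqrt(2))*(z + sqrt(2)/2)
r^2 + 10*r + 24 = (r + 4)*(r + 6)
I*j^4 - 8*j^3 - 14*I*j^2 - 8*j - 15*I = (j + I)*(j + 3*I)*(j + 5*I)*(I*j + 1)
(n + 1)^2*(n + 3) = n^3 + 5*n^2 + 7*n + 3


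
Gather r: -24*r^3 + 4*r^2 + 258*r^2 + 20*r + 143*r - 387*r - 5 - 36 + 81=-24*r^3 + 262*r^2 - 224*r + 40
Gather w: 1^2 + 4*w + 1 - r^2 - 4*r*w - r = -r^2 - r + w*(4 - 4*r) + 2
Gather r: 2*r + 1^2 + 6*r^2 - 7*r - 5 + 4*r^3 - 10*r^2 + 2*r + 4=4*r^3 - 4*r^2 - 3*r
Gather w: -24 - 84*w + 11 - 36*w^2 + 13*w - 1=-36*w^2 - 71*w - 14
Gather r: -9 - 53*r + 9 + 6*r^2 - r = 6*r^2 - 54*r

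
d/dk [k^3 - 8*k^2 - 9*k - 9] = 3*k^2 - 16*k - 9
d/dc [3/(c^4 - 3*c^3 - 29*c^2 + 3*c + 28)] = 3*(-4*c^3 + 9*c^2 + 58*c - 3)/(c^4 - 3*c^3 - 29*c^2 + 3*c + 28)^2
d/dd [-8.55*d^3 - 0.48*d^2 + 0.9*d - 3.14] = -25.65*d^2 - 0.96*d + 0.9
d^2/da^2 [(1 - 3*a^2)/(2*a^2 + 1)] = 10*(6*a^2 - 1)/(8*a^6 + 12*a^4 + 6*a^2 + 1)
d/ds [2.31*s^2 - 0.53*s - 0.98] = 4.62*s - 0.53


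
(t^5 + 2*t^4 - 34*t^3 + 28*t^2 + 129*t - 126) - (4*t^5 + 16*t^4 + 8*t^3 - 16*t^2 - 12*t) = -3*t^5 - 14*t^4 - 42*t^3 + 44*t^2 + 141*t - 126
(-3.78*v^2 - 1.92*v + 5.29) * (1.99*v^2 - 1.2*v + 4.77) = -7.5222*v^4 + 0.7152*v^3 - 5.1995*v^2 - 15.5064*v + 25.2333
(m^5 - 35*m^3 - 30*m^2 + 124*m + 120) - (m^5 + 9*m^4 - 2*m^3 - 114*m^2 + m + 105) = -9*m^4 - 33*m^3 + 84*m^2 + 123*m + 15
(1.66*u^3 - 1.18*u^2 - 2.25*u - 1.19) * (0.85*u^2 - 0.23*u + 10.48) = 1.411*u^5 - 1.3848*u^4 + 15.7557*u^3 - 12.8604*u^2 - 23.3063*u - 12.4712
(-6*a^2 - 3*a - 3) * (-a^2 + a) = 6*a^4 - 3*a^3 - 3*a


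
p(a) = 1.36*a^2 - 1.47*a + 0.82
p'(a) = 2.72*a - 1.47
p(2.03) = 3.44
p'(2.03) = 4.05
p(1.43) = 1.50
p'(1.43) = 2.42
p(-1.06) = 3.91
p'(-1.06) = -4.35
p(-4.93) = 41.12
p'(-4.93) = -14.88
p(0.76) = 0.49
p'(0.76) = 0.60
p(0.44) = 0.44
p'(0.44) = -0.27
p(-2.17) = 10.41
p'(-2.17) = -7.37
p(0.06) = 0.74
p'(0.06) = -1.31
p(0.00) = 0.82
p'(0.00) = -1.47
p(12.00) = 179.02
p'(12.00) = 31.17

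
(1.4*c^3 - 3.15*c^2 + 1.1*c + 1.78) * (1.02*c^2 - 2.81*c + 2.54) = 1.428*c^5 - 7.147*c^4 + 13.5295*c^3 - 9.2764*c^2 - 2.2078*c + 4.5212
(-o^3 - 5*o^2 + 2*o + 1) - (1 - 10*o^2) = -o^3 + 5*o^2 + 2*o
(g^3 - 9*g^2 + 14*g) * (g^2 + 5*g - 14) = g^5 - 4*g^4 - 45*g^3 + 196*g^2 - 196*g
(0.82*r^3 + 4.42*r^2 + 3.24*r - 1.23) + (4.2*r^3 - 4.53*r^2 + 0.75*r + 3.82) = 5.02*r^3 - 0.11*r^2 + 3.99*r + 2.59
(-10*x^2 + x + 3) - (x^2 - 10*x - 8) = -11*x^2 + 11*x + 11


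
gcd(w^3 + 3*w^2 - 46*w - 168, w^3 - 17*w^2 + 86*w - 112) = w - 7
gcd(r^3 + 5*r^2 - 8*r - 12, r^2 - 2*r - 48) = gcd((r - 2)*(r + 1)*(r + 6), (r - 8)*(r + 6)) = r + 6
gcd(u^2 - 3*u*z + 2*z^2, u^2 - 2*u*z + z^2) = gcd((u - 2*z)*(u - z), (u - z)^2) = -u + z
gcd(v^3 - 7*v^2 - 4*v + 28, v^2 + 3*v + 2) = v + 2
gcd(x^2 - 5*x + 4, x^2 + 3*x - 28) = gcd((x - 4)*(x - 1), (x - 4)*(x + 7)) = x - 4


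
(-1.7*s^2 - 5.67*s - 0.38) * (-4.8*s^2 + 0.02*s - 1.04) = 8.16*s^4 + 27.182*s^3 + 3.4786*s^2 + 5.8892*s + 0.3952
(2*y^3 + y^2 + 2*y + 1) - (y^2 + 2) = 2*y^3 + 2*y - 1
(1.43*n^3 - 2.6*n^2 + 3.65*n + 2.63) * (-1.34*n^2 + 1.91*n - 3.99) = -1.9162*n^5 + 6.2153*n^4 - 15.5627*n^3 + 13.8213*n^2 - 9.5402*n - 10.4937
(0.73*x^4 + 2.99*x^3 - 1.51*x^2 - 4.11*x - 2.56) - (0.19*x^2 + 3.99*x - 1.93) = 0.73*x^4 + 2.99*x^3 - 1.7*x^2 - 8.1*x - 0.63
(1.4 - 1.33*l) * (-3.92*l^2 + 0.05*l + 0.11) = 5.2136*l^3 - 5.5545*l^2 - 0.0763*l + 0.154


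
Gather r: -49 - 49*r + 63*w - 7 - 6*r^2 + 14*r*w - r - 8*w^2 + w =-6*r^2 + r*(14*w - 50) - 8*w^2 + 64*w - 56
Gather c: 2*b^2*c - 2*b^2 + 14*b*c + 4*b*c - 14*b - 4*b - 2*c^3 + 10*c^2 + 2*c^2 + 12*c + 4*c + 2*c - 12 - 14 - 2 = -2*b^2 - 18*b - 2*c^3 + 12*c^2 + c*(2*b^2 + 18*b + 18) - 28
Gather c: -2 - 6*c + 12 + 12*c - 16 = 6*c - 6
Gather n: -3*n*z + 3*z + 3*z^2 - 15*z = -3*n*z + 3*z^2 - 12*z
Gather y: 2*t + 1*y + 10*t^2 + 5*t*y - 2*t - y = 10*t^2 + 5*t*y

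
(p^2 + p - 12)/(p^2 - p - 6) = (p + 4)/(p + 2)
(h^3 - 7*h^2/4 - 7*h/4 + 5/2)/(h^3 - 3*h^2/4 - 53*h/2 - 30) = (h^2 - 3*h + 2)/(h^2 - 2*h - 24)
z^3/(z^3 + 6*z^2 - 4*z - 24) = z^3/(z^3 + 6*z^2 - 4*z - 24)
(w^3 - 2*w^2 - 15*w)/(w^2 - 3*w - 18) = w*(w - 5)/(w - 6)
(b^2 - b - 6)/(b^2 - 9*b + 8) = (b^2 - b - 6)/(b^2 - 9*b + 8)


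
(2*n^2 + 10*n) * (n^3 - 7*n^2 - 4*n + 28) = 2*n^5 - 4*n^4 - 78*n^3 + 16*n^2 + 280*n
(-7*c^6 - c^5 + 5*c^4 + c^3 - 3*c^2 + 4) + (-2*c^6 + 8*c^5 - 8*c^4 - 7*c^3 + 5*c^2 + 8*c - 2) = -9*c^6 + 7*c^5 - 3*c^4 - 6*c^3 + 2*c^2 + 8*c + 2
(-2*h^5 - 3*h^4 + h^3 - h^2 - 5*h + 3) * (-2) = 4*h^5 + 6*h^4 - 2*h^3 + 2*h^2 + 10*h - 6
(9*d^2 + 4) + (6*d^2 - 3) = 15*d^2 + 1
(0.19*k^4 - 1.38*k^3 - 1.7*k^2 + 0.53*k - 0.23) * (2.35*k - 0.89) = 0.4465*k^5 - 3.4121*k^4 - 2.7668*k^3 + 2.7585*k^2 - 1.0122*k + 0.2047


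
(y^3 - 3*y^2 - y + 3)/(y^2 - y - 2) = (y^2 - 4*y + 3)/(y - 2)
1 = 1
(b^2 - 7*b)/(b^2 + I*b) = (b - 7)/(b + I)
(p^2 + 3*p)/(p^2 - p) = (p + 3)/(p - 1)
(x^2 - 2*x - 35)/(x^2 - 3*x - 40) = (x - 7)/(x - 8)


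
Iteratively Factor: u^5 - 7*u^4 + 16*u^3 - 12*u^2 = (u - 2)*(u^4 - 5*u^3 + 6*u^2) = u*(u - 2)*(u^3 - 5*u^2 + 6*u) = u^2*(u - 2)*(u^2 - 5*u + 6) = u^2*(u - 3)*(u - 2)*(u - 2)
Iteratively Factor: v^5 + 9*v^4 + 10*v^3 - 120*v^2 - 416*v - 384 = (v - 4)*(v^4 + 13*v^3 + 62*v^2 + 128*v + 96) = (v - 4)*(v + 4)*(v^3 + 9*v^2 + 26*v + 24) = (v - 4)*(v + 3)*(v + 4)*(v^2 + 6*v + 8) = (v - 4)*(v + 3)*(v + 4)^2*(v + 2)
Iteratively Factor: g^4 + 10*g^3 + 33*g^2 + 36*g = (g + 4)*(g^3 + 6*g^2 + 9*g) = (g + 3)*(g + 4)*(g^2 + 3*g) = g*(g + 3)*(g + 4)*(g + 3)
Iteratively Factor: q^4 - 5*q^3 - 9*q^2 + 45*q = (q)*(q^3 - 5*q^2 - 9*q + 45) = q*(q - 3)*(q^2 - 2*q - 15) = q*(q - 5)*(q - 3)*(q + 3)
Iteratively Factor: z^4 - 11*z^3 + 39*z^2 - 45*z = (z - 5)*(z^3 - 6*z^2 + 9*z) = (z - 5)*(z - 3)*(z^2 - 3*z) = (z - 5)*(z - 3)^2*(z)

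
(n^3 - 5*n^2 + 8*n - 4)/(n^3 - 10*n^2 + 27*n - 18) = (n^2 - 4*n + 4)/(n^2 - 9*n + 18)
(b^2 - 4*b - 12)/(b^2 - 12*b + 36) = (b + 2)/(b - 6)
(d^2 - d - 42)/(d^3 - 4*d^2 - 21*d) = (d + 6)/(d*(d + 3))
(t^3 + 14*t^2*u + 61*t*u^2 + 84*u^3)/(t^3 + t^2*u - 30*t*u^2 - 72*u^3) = (t + 7*u)/(t - 6*u)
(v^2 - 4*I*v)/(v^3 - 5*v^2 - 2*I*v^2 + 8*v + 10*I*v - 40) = v/(v^2 + v*(-5 + 2*I) - 10*I)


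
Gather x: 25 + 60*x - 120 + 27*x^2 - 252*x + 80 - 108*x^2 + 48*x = -81*x^2 - 144*x - 15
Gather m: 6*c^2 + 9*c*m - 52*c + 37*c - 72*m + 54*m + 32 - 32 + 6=6*c^2 - 15*c + m*(9*c - 18) + 6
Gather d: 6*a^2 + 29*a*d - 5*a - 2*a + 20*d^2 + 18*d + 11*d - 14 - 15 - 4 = 6*a^2 - 7*a + 20*d^2 + d*(29*a + 29) - 33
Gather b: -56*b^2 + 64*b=-56*b^2 + 64*b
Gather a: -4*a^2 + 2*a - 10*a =-4*a^2 - 8*a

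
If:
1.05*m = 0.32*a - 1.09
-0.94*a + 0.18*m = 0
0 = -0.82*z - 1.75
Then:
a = -0.21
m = -1.10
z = -2.13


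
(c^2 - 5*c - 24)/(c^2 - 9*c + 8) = (c + 3)/(c - 1)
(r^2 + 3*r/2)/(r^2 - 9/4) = 2*r/(2*r - 3)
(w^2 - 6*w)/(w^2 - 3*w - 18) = w/(w + 3)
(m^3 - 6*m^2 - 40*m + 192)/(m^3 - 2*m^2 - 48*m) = (m - 4)/m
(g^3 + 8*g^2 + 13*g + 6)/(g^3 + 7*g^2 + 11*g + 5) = (g + 6)/(g + 5)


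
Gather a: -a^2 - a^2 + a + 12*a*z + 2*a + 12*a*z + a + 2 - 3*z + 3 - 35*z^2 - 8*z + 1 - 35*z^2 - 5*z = -2*a^2 + a*(24*z + 4) - 70*z^2 - 16*z + 6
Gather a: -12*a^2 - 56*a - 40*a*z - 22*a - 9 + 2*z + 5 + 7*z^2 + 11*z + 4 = -12*a^2 + a*(-40*z - 78) + 7*z^2 + 13*z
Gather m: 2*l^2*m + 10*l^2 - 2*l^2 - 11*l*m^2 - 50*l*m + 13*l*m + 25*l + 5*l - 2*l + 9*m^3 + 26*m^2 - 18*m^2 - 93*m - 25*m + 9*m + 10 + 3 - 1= 8*l^2 + 28*l + 9*m^3 + m^2*(8 - 11*l) + m*(2*l^2 - 37*l - 109) + 12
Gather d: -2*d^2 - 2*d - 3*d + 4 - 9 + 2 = -2*d^2 - 5*d - 3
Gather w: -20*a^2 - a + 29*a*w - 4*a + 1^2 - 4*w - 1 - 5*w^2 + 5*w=-20*a^2 - 5*a - 5*w^2 + w*(29*a + 1)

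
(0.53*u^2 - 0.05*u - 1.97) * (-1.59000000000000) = -0.8427*u^2 + 0.0795*u + 3.1323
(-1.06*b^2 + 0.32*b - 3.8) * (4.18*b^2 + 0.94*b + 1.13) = -4.4308*b^4 + 0.3412*b^3 - 16.781*b^2 - 3.2104*b - 4.294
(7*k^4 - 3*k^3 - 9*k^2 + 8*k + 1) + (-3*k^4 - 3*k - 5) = 4*k^4 - 3*k^3 - 9*k^2 + 5*k - 4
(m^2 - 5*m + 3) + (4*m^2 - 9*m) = 5*m^2 - 14*m + 3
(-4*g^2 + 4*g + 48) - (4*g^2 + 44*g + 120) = -8*g^2 - 40*g - 72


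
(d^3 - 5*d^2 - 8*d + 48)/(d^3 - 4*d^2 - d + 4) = (d^2 - d - 12)/(d^2 - 1)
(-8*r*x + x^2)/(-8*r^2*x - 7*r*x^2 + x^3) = 1/(r + x)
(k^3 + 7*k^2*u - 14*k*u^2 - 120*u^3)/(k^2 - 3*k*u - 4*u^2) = (k^2 + 11*k*u + 30*u^2)/(k + u)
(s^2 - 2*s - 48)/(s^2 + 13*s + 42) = (s - 8)/(s + 7)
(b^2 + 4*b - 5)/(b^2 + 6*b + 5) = (b - 1)/(b + 1)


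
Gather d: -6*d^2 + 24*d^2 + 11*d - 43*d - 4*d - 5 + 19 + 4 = 18*d^2 - 36*d + 18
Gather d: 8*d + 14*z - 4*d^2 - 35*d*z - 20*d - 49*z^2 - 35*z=-4*d^2 + d*(-35*z - 12) - 49*z^2 - 21*z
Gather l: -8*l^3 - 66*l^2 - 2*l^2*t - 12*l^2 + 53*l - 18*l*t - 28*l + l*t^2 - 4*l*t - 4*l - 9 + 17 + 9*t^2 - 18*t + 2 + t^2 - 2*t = -8*l^3 + l^2*(-2*t - 78) + l*(t^2 - 22*t + 21) + 10*t^2 - 20*t + 10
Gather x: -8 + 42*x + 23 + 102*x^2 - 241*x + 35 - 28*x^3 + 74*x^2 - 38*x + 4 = -28*x^3 + 176*x^2 - 237*x + 54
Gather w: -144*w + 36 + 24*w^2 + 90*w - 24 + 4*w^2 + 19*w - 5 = 28*w^2 - 35*w + 7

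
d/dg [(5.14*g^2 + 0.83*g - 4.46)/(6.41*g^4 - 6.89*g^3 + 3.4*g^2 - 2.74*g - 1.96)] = (-65.8948*g^5 + 19.4537*g^4 + 125.7918*g^3 - 109.0938*g^2 + 10.1792*g - 13.8472)/(41.0881*g^8 - 88.3298*g^7 + 91.0601*g^6 - 81.9788*g^5 + 24.19*g^4 + 8.3768*g^3 - 5.8204*g^2 + 10.7408*g + 3.8416)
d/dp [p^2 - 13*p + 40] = 2*p - 13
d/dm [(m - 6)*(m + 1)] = 2*m - 5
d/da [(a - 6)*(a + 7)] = 2*a + 1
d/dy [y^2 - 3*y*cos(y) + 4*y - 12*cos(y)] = 3*y*sin(y) + 2*y + 12*sin(y) - 3*cos(y) + 4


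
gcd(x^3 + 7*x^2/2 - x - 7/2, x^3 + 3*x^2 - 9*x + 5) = x - 1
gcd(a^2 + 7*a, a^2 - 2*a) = a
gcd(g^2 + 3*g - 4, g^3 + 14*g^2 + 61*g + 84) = g + 4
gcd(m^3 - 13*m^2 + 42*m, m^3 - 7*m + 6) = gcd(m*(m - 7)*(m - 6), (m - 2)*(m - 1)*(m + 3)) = 1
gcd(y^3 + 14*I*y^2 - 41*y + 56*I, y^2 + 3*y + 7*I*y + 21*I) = y + 7*I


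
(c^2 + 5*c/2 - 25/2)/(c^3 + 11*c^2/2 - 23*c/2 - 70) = (2*c - 5)/(2*c^2 + c - 28)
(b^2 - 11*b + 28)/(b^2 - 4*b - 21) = (b - 4)/(b + 3)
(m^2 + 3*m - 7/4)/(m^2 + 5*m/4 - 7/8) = 2*(2*m + 7)/(4*m + 7)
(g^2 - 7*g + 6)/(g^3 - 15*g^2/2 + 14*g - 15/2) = 2*(g - 6)/(2*g^2 - 13*g + 15)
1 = 1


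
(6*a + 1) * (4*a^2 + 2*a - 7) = 24*a^3 + 16*a^2 - 40*a - 7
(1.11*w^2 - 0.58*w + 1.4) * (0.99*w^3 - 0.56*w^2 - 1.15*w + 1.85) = 1.0989*w^5 - 1.1958*w^4 + 0.4343*w^3 + 1.9365*w^2 - 2.683*w + 2.59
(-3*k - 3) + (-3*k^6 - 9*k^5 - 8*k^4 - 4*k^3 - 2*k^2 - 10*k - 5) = -3*k^6 - 9*k^5 - 8*k^4 - 4*k^3 - 2*k^2 - 13*k - 8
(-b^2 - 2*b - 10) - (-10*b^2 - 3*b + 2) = 9*b^2 + b - 12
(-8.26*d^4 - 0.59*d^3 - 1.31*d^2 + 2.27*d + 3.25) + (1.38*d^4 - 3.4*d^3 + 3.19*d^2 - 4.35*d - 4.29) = -6.88*d^4 - 3.99*d^3 + 1.88*d^2 - 2.08*d - 1.04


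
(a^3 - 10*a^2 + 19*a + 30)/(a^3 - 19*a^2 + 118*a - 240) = (a + 1)/(a - 8)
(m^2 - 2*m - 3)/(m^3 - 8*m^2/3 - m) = 3*(m + 1)/(m*(3*m + 1))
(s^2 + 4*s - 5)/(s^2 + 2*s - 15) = (s - 1)/(s - 3)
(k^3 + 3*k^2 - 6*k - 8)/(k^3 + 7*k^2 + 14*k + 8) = (k - 2)/(k + 2)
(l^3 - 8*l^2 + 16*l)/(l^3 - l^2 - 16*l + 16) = l*(l - 4)/(l^2 + 3*l - 4)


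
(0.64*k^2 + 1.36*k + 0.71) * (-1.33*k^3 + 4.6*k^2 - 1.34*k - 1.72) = -0.8512*k^5 + 1.1352*k^4 + 4.4541*k^3 + 0.342799999999999*k^2 - 3.2906*k - 1.2212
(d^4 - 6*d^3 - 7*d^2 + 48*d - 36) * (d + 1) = d^5 - 5*d^4 - 13*d^3 + 41*d^2 + 12*d - 36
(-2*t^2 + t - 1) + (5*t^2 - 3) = 3*t^2 + t - 4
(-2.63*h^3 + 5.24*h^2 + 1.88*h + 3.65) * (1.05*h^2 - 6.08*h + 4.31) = -2.7615*h^5 + 21.4924*h^4 - 41.2205*h^3 + 14.9865*h^2 - 14.0892*h + 15.7315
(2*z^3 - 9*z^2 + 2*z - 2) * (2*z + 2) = 4*z^4 - 14*z^3 - 14*z^2 - 4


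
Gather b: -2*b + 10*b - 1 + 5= 8*b + 4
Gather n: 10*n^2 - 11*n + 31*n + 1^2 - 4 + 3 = 10*n^2 + 20*n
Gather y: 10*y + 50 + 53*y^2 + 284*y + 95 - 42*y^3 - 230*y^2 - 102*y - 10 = -42*y^3 - 177*y^2 + 192*y + 135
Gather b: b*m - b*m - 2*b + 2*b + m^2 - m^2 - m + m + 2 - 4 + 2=0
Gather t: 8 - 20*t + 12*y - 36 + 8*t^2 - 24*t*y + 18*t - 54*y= 8*t^2 + t*(-24*y - 2) - 42*y - 28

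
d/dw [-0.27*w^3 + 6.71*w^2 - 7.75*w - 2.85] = -0.81*w^2 + 13.42*w - 7.75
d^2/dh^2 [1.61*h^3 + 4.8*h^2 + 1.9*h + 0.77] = 9.66*h + 9.6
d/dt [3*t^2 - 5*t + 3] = 6*t - 5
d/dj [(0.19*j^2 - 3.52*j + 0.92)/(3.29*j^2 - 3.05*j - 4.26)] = (11.0013*j^2 - 7.6724*j + 17.8012)/(10.8241*j^4 - 20.069*j^3 - 18.7283*j^2 + 25.986*j + 18.1476)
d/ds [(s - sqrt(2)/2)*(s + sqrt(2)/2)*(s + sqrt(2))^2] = 4*s^3 + 6*sqrt(2)*s^2 + 3*s - sqrt(2)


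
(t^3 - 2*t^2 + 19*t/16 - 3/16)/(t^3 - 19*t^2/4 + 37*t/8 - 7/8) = (4*t - 3)/(2*(2*t - 7))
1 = 1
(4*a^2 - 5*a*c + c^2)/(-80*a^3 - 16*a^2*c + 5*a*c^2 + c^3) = (-a + c)/(20*a^2 + 9*a*c + c^2)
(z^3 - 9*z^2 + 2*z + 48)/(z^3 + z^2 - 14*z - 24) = (z^2 - 11*z + 24)/(z^2 - z - 12)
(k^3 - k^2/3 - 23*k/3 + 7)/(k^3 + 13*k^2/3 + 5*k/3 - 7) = (3*k - 7)/(3*k + 7)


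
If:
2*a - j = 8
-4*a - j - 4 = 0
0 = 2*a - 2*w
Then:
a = 2/3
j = -20/3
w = 2/3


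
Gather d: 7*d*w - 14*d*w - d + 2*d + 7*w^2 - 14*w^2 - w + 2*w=d*(1 - 7*w) - 7*w^2 + w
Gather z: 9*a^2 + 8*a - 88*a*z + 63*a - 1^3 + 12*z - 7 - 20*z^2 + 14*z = 9*a^2 + 71*a - 20*z^2 + z*(26 - 88*a) - 8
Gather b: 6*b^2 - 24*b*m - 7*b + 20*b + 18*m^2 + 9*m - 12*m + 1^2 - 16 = 6*b^2 + b*(13 - 24*m) + 18*m^2 - 3*m - 15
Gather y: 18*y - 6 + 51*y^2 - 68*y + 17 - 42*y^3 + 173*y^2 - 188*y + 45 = -42*y^3 + 224*y^2 - 238*y + 56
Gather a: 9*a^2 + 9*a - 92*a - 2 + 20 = 9*a^2 - 83*a + 18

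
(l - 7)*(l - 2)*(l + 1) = l^3 - 8*l^2 + 5*l + 14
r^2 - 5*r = r*(r - 5)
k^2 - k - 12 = (k - 4)*(k + 3)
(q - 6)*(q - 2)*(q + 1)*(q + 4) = q^4 - 3*q^3 - 24*q^2 + 28*q + 48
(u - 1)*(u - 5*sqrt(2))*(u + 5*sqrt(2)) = u^3 - u^2 - 50*u + 50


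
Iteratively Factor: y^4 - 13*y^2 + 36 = (y - 2)*(y^3 + 2*y^2 - 9*y - 18) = (y - 3)*(y - 2)*(y^2 + 5*y + 6) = (y - 3)*(y - 2)*(y + 3)*(y + 2)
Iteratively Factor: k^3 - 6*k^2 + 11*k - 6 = (k - 1)*(k^2 - 5*k + 6) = (k - 2)*(k - 1)*(k - 3)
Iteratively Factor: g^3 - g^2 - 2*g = (g + 1)*(g^2 - 2*g) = g*(g + 1)*(g - 2)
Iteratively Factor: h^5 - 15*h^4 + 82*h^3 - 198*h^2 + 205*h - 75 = (h - 3)*(h^4 - 12*h^3 + 46*h^2 - 60*h + 25) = (h - 3)*(h - 1)*(h^3 - 11*h^2 + 35*h - 25) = (h - 5)*(h - 3)*(h - 1)*(h^2 - 6*h + 5) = (h - 5)^2*(h - 3)*(h - 1)*(h - 1)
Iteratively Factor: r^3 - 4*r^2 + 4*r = (r - 2)*(r^2 - 2*r) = (r - 2)^2*(r)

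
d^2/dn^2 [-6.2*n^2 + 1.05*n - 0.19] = -12.4000000000000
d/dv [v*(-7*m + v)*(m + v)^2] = -7*m^3 - 26*m^2*v - 15*m*v^2 + 4*v^3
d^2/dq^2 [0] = 0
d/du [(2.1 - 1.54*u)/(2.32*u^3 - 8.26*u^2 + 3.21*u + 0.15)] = (7.1456*u^3 - 27.3364*u^2 + 34.692*u - 6.972)/(5.3824*u^6 - 38.3264*u^5 + 83.122*u^4 - 52.3332*u^3 + 7.8261*u^2 + 0.963*u + 0.0225)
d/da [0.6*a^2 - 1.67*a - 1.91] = 1.2*a - 1.67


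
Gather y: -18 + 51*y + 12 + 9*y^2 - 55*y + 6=9*y^2 - 4*y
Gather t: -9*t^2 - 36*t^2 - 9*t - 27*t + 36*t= -45*t^2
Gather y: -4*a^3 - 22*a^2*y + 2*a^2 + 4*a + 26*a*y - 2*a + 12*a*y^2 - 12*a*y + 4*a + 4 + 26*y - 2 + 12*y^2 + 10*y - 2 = -4*a^3 + 2*a^2 + 6*a + y^2*(12*a + 12) + y*(-22*a^2 + 14*a + 36)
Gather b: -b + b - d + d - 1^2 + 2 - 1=0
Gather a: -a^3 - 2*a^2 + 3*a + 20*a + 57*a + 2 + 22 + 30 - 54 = -a^3 - 2*a^2 + 80*a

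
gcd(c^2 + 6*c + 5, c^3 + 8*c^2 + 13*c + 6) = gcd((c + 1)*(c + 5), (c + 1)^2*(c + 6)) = c + 1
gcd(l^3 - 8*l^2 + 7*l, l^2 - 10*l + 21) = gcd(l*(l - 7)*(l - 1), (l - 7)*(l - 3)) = l - 7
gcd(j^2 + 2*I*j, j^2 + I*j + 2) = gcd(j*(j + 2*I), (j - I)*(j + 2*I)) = j + 2*I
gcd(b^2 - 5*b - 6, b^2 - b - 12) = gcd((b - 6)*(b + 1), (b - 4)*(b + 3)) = 1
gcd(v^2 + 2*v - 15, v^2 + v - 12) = v - 3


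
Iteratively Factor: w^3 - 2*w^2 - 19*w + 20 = (w - 1)*(w^2 - w - 20) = (w - 5)*(w - 1)*(w + 4)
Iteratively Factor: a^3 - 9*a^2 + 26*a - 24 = (a - 2)*(a^2 - 7*a + 12) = (a - 3)*(a - 2)*(a - 4)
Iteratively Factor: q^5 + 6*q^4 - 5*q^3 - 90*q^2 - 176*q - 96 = (q + 3)*(q^4 + 3*q^3 - 14*q^2 - 48*q - 32) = (q + 2)*(q + 3)*(q^3 + q^2 - 16*q - 16) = (q + 2)*(q + 3)*(q + 4)*(q^2 - 3*q - 4) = (q + 1)*(q + 2)*(q + 3)*(q + 4)*(q - 4)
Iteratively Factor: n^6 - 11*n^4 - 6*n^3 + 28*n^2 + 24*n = (n + 2)*(n^5 - 2*n^4 - 7*n^3 + 8*n^2 + 12*n) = (n + 1)*(n + 2)*(n^4 - 3*n^3 - 4*n^2 + 12*n) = (n - 3)*(n + 1)*(n + 2)*(n^3 - 4*n) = (n - 3)*(n - 2)*(n + 1)*(n + 2)*(n^2 + 2*n) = (n - 3)*(n - 2)*(n + 1)*(n + 2)^2*(n)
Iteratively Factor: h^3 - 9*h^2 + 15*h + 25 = (h - 5)*(h^2 - 4*h - 5) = (h - 5)*(h + 1)*(h - 5)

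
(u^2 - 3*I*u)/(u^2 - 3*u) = (u - 3*I)/(u - 3)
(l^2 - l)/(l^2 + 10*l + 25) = l*(l - 1)/(l^2 + 10*l + 25)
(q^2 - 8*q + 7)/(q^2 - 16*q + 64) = (q^2 - 8*q + 7)/(q^2 - 16*q + 64)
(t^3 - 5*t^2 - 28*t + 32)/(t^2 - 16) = (t^2 - 9*t + 8)/(t - 4)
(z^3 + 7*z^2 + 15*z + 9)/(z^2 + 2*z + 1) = (z^2 + 6*z + 9)/(z + 1)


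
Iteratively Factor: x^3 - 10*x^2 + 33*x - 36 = (x - 3)*(x^2 - 7*x + 12) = (x - 4)*(x - 3)*(x - 3)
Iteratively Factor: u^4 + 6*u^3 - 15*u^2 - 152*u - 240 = (u - 5)*(u^3 + 11*u^2 + 40*u + 48) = (u - 5)*(u + 4)*(u^2 + 7*u + 12) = (u - 5)*(u + 3)*(u + 4)*(u + 4)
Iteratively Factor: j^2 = (j)*(j)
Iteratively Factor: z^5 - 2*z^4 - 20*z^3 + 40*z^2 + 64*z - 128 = (z - 4)*(z^4 + 2*z^3 - 12*z^2 - 8*z + 32) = (z - 4)*(z + 2)*(z^3 - 12*z + 16) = (z - 4)*(z - 2)*(z + 2)*(z^2 + 2*z - 8) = (z - 4)*(z - 2)^2*(z + 2)*(z + 4)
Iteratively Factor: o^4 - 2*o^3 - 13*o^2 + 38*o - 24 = (o - 2)*(o^3 - 13*o + 12) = (o - 3)*(o - 2)*(o^2 + 3*o - 4) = (o - 3)*(o - 2)*(o - 1)*(o + 4)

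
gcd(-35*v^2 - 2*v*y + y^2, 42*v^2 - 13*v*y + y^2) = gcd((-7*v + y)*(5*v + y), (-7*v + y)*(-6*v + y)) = -7*v + y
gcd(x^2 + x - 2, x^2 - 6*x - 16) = x + 2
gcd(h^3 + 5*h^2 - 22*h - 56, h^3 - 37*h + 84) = h^2 + 3*h - 28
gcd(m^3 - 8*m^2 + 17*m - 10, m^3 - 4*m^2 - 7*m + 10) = m^2 - 6*m + 5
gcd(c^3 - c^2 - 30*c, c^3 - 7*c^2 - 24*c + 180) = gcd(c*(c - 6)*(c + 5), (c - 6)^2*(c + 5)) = c^2 - c - 30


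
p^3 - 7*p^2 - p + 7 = (p - 7)*(p - 1)*(p + 1)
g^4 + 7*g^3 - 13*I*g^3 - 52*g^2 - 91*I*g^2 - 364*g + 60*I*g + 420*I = (g + 7)*(g - 6*I)*(g - 5*I)*(g - 2*I)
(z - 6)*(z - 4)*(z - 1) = z^3 - 11*z^2 + 34*z - 24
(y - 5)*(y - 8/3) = y^2 - 23*y/3 + 40/3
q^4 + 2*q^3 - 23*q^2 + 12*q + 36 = (q - 3)*(q - 2)*(q + 1)*(q + 6)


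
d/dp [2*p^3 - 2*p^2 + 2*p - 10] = 6*p^2 - 4*p + 2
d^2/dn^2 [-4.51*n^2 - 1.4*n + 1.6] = -9.02000000000000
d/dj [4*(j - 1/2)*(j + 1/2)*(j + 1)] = 12*j^2 + 8*j - 1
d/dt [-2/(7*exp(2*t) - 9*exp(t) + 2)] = (28*exp(t) - 18)*exp(t)/(7*exp(2*t) - 9*exp(t) + 2)^2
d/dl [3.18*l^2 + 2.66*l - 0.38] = 6.36*l + 2.66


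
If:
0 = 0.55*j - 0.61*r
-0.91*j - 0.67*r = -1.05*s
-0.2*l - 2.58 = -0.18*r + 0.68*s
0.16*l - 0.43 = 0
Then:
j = -3.81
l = 2.69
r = -3.44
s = -5.49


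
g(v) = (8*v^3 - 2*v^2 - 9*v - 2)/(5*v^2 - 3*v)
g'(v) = (3 - 10*v)*(8*v^3 - 2*v^2 - 9*v - 2)/(5*v^2 - 3*v)^2 + (24*v^2 - 4*v - 9)/(5*v^2 - 3*v) = (40*v^4 - 48*v^3 + 51*v^2 + 20*v - 6)/(v^2*(25*v^2 - 30*v + 9))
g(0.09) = 12.29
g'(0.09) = -72.51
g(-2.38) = -2.81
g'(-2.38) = 1.72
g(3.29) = 5.23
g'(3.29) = 1.83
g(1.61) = 1.44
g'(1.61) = 3.43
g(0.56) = 55.91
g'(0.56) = 1331.14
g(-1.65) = -1.54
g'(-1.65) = 1.78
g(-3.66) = -4.98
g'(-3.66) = 1.67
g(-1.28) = -0.88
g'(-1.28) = 1.80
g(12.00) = 19.63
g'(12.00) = 1.61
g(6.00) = 9.88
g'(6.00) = 1.65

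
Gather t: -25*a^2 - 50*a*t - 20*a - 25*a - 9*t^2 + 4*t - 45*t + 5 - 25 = -25*a^2 - 45*a - 9*t^2 + t*(-50*a - 41) - 20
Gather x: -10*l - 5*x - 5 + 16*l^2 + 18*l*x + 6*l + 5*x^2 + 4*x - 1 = 16*l^2 - 4*l + 5*x^2 + x*(18*l - 1) - 6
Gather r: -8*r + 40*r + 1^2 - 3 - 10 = 32*r - 12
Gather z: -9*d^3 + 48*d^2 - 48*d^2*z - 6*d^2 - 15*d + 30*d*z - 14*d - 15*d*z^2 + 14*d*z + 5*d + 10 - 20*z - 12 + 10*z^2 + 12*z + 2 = -9*d^3 + 42*d^2 - 24*d + z^2*(10 - 15*d) + z*(-48*d^2 + 44*d - 8)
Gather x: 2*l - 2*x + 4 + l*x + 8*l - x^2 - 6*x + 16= 10*l - x^2 + x*(l - 8) + 20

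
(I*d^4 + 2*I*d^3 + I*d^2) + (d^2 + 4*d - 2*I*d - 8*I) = I*d^4 + 2*I*d^3 + d^2 + I*d^2 + 4*d - 2*I*d - 8*I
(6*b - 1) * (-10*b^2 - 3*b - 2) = -60*b^3 - 8*b^2 - 9*b + 2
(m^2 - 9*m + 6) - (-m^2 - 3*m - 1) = 2*m^2 - 6*m + 7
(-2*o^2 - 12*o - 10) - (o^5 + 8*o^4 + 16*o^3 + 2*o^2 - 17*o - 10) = -o^5 - 8*o^4 - 16*o^3 - 4*o^2 + 5*o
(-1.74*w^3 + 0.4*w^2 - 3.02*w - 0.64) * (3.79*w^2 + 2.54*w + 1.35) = -6.5946*w^5 - 2.9036*w^4 - 12.7788*w^3 - 9.5564*w^2 - 5.7026*w - 0.864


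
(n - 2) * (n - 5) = n^2 - 7*n + 10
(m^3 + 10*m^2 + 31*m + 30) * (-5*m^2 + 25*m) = -5*m^5 - 25*m^4 + 95*m^3 + 625*m^2 + 750*m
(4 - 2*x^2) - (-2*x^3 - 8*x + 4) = 2*x^3 - 2*x^2 + 8*x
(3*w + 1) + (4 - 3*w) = 5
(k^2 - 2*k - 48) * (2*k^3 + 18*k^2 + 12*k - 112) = 2*k^5 + 14*k^4 - 120*k^3 - 1000*k^2 - 352*k + 5376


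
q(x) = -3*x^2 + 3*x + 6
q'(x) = 3 - 6*x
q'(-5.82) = 37.92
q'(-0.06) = 3.36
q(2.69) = -7.64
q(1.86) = 1.20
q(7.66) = -147.05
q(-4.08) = -56.18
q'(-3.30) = 22.80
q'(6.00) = -33.00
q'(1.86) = -8.16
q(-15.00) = -714.00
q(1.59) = 3.19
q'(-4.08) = 27.48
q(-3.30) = -36.57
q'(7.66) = -42.96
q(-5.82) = -113.08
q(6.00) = -84.00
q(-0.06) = 5.81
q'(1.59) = -6.54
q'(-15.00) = 93.00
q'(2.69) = -13.14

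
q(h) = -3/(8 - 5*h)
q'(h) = -15/(8 - 5*h)^2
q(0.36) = -0.48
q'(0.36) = -0.39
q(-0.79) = -0.25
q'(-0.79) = -0.11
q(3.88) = 0.26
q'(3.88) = -0.12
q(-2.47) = -0.15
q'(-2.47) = -0.04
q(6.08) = 0.13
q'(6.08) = -0.03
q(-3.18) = -0.13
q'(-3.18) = -0.03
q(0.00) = -0.38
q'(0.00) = -0.23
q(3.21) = 0.37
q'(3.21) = -0.23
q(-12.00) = -0.04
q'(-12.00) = 0.00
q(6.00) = 0.14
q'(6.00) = -0.03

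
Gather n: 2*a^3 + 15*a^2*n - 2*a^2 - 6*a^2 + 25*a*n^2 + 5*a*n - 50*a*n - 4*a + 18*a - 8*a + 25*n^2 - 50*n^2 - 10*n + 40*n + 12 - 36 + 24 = 2*a^3 - 8*a^2 + 6*a + n^2*(25*a - 25) + n*(15*a^2 - 45*a + 30)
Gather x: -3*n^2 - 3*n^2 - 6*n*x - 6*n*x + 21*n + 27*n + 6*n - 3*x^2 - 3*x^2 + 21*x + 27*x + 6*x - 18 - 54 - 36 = -6*n^2 + 54*n - 6*x^2 + x*(54 - 12*n) - 108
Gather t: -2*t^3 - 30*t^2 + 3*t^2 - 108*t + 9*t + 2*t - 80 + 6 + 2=-2*t^3 - 27*t^2 - 97*t - 72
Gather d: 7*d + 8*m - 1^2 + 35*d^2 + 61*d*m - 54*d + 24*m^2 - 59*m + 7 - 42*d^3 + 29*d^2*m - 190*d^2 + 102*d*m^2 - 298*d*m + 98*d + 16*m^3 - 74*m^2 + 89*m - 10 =-42*d^3 + d^2*(29*m - 155) + d*(102*m^2 - 237*m + 51) + 16*m^3 - 50*m^2 + 38*m - 4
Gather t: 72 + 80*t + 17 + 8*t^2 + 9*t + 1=8*t^2 + 89*t + 90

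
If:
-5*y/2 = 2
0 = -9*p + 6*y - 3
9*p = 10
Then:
No Solution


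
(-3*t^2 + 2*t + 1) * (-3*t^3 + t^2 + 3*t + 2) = 9*t^5 - 9*t^4 - 10*t^3 + t^2 + 7*t + 2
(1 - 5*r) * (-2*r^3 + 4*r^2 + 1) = 10*r^4 - 22*r^3 + 4*r^2 - 5*r + 1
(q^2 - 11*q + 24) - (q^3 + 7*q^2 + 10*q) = -q^3 - 6*q^2 - 21*q + 24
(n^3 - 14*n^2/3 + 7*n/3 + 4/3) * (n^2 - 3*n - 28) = n^5 - 23*n^4/3 - 35*n^3/3 + 125*n^2 - 208*n/3 - 112/3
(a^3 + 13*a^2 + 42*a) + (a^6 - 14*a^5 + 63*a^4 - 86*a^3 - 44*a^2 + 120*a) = a^6 - 14*a^5 + 63*a^4 - 85*a^3 - 31*a^2 + 162*a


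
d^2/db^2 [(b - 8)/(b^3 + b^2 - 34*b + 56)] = 2*((b - 8)*(3*b^2 + 2*b - 34)^2 + (-3*b^2 - 2*b - (b - 8)*(3*b + 1) + 34)*(b^3 + b^2 - 34*b + 56))/(b^3 + b^2 - 34*b + 56)^3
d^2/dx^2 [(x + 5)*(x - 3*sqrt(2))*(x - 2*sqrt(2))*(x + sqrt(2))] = 12*x^2 - 24*sqrt(2)*x + 30*x - 40*sqrt(2) + 4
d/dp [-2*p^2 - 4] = -4*p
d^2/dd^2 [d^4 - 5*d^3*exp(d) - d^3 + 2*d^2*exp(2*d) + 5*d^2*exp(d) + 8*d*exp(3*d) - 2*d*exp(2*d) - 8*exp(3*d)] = -5*d^3*exp(d) + 8*d^2*exp(2*d) - 25*d^2*exp(d) + 12*d^2 + 72*d*exp(3*d) + 8*d*exp(2*d) - 10*d*exp(d) - 6*d - 24*exp(3*d) - 4*exp(2*d) + 10*exp(d)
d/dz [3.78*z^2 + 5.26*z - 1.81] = 7.56*z + 5.26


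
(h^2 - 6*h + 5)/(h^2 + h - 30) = (h - 1)/(h + 6)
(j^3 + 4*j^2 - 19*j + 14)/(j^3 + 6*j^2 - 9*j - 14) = (j - 1)/(j + 1)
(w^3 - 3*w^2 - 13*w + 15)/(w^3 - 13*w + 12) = (w^2 - 2*w - 15)/(w^2 + w - 12)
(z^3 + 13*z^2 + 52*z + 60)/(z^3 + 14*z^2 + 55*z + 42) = (z^2 + 7*z + 10)/(z^2 + 8*z + 7)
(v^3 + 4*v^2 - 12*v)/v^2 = v + 4 - 12/v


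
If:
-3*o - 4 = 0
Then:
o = -4/3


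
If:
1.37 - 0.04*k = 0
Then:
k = 34.25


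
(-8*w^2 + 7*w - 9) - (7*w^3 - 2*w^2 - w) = -7*w^3 - 6*w^2 + 8*w - 9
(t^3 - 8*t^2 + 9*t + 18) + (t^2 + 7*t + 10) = t^3 - 7*t^2 + 16*t + 28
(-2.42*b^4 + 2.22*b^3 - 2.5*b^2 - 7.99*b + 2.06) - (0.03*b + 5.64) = -2.42*b^4 + 2.22*b^3 - 2.5*b^2 - 8.02*b - 3.58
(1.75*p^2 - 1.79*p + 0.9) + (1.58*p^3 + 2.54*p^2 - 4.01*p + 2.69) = 1.58*p^3 + 4.29*p^2 - 5.8*p + 3.59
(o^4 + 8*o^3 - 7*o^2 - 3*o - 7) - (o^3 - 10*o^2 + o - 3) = o^4 + 7*o^3 + 3*o^2 - 4*o - 4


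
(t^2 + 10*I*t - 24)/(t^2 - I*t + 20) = (t + 6*I)/(t - 5*I)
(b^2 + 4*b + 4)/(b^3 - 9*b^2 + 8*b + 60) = (b + 2)/(b^2 - 11*b + 30)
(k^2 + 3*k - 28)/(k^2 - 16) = (k + 7)/(k + 4)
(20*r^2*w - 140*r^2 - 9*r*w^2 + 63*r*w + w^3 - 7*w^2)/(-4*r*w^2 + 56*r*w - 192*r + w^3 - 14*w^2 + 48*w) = (-5*r*w + 35*r + w^2 - 7*w)/(w^2 - 14*w + 48)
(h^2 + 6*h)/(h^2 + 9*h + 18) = h/(h + 3)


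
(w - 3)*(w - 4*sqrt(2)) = w^2 - 4*sqrt(2)*w - 3*w + 12*sqrt(2)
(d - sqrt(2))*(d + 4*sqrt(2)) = d^2 + 3*sqrt(2)*d - 8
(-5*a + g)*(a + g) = -5*a^2 - 4*a*g + g^2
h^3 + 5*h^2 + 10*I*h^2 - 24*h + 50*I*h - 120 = (h + 5)*(h + 4*I)*(h + 6*I)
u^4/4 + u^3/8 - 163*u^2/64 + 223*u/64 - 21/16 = (u/4 + 1)*(u - 7/4)*(u - 1)*(u - 3/4)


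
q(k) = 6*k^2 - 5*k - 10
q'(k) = 12*k - 5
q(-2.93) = 56.16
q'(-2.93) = -40.16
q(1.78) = 0.11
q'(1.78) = 16.36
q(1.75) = -0.38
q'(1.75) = 16.00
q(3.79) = 57.23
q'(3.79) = 40.48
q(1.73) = -0.69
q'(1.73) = 15.76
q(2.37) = 11.85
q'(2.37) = 23.44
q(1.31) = -6.25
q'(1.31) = 10.72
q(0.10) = -10.44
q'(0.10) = -3.80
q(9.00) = 431.00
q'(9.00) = 103.00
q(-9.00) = 521.00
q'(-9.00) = -113.00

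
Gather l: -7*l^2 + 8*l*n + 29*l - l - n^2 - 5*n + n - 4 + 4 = -7*l^2 + l*(8*n + 28) - n^2 - 4*n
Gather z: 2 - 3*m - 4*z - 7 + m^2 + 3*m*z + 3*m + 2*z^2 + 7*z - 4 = m^2 + 2*z^2 + z*(3*m + 3) - 9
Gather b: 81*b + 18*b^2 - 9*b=18*b^2 + 72*b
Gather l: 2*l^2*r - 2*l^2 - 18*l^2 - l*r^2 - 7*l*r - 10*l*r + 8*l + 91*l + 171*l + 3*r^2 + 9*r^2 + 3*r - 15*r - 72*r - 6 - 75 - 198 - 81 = l^2*(2*r - 20) + l*(-r^2 - 17*r + 270) + 12*r^2 - 84*r - 360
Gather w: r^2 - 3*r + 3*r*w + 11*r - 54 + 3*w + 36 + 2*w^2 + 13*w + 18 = r^2 + 8*r + 2*w^2 + w*(3*r + 16)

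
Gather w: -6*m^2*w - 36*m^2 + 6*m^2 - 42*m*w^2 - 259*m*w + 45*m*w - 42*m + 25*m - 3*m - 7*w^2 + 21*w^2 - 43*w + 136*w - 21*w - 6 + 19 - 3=-30*m^2 - 20*m + w^2*(14 - 42*m) + w*(-6*m^2 - 214*m + 72) + 10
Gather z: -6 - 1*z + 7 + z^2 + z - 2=z^2 - 1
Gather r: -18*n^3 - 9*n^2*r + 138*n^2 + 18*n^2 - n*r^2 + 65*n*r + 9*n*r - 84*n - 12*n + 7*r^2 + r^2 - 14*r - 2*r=-18*n^3 + 156*n^2 - 96*n + r^2*(8 - n) + r*(-9*n^2 + 74*n - 16)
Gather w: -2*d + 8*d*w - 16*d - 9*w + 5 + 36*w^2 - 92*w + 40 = -18*d + 36*w^2 + w*(8*d - 101) + 45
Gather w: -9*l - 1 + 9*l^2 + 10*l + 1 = 9*l^2 + l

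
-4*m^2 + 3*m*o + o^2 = (-m + o)*(4*m + o)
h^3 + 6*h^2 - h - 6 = (h - 1)*(h + 1)*(h + 6)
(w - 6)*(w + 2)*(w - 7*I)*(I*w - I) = I*w^4 + 7*w^3 - 5*I*w^3 - 35*w^2 - 8*I*w^2 - 56*w + 12*I*w + 84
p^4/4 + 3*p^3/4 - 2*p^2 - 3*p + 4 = (p/4 + 1)*(p - 2)*(p - 1)*(p + 2)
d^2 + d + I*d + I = (d + 1)*(d + I)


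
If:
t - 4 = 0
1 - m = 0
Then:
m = 1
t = 4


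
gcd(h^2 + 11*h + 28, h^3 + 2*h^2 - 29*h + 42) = h + 7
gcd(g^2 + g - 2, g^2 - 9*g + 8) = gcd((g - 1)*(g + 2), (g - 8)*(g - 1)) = g - 1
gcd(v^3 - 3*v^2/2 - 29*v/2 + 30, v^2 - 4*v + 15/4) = v - 5/2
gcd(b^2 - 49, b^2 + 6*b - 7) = b + 7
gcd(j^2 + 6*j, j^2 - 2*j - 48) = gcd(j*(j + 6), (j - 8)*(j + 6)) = j + 6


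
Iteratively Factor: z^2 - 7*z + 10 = (z - 5)*(z - 2)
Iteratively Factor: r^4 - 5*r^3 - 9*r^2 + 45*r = (r)*(r^3 - 5*r^2 - 9*r + 45) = r*(r - 5)*(r^2 - 9) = r*(r - 5)*(r + 3)*(r - 3)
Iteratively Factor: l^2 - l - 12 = (l - 4)*(l + 3)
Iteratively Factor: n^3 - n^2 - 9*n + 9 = (n - 3)*(n^2 + 2*n - 3) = (n - 3)*(n + 3)*(n - 1)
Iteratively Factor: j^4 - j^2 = (j)*(j^3 - j) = j*(j + 1)*(j^2 - j) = j*(j - 1)*(j + 1)*(j)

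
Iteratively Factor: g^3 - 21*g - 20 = (g + 4)*(g^2 - 4*g - 5) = (g - 5)*(g + 4)*(g + 1)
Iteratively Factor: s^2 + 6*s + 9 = (s + 3)*(s + 3)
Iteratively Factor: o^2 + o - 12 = (o + 4)*(o - 3)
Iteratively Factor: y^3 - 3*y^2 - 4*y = (y + 1)*(y^2 - 4*y) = (y - 4)*(y + 1)*(y)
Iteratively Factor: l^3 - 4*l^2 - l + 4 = (l - 1)*(l^2 - 3*l - 4) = (l - 1)*(l + 1)*(l - 4)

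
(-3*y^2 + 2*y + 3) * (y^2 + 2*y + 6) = -3*y^4 - 4*y^3 - 11*y^2 + 18*y + 18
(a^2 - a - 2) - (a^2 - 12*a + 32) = 11*a - 34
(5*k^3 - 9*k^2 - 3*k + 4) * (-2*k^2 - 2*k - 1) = -10*k^5 + 8*k^4 + 19*k^3 + 7*k^2 - 5*k - 4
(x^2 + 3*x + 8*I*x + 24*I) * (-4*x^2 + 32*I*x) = -4*x^4 - 12*x^3 - 256*x^2 - 768*x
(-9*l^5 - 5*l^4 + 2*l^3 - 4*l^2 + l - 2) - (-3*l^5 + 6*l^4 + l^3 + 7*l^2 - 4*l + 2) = -6*l^5 - 11*l^4 + l^3 - 11*l^2 + 5*l - 4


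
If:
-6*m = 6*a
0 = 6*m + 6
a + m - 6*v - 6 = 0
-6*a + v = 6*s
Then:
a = 1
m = -1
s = -7/6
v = -1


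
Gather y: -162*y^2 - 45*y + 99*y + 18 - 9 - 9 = -162*y^2 + 54*y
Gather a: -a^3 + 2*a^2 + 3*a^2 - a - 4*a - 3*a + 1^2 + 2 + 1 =-a^3 + 5*a^2 - 8*a + 4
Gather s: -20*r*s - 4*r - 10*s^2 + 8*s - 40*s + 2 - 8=-4*r - 10*s^2 + s*(-20*r - 32) - 6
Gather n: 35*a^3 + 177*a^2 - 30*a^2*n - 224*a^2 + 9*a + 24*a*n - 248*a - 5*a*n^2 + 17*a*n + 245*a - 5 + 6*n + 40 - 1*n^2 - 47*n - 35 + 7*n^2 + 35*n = 35*a^3 - 47*a^2 + 6*a + n^2*(6 - 5*a) + n*(-30*a^2 + 41*a - 6)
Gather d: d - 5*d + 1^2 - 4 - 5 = -4*d - 8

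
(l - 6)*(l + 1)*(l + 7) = l^3 + 2*l^2 - 41*l - 42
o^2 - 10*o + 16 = (o - 8)*(o - 2)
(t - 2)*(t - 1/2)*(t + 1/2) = t^3 - 2*t^2 - t/4 + 1/2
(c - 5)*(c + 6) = c^2 + c - 30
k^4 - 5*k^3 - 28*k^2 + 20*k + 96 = (k - 8)*(k - 2)*(k + 2)*(k + 3)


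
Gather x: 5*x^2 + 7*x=5*x^2 + 7*x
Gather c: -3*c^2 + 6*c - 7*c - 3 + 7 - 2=-3*c^2 - c + 2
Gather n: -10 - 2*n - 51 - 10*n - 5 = -12*n - 66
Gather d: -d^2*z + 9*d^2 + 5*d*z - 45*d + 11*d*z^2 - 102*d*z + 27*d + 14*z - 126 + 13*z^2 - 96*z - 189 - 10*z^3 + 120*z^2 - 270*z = d^2*(9 - z) + d*(11*z^2 - 97*z - 18) - 10*z^3 + 133*z^2 - 352*z - 315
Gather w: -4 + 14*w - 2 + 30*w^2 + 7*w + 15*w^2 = 45*w^2 + 21*w - 6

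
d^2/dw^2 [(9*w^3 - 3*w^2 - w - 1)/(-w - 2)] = 2*(-9*w^3 - 54*w^2 - 108*w + 11)/(w^3 + 6*w^2 + 12*w + 8)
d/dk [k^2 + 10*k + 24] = 2*k + 10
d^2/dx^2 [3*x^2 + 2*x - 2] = 6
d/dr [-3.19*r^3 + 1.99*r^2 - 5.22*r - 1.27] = -9.57*r^2 + 3.98*r - 5.22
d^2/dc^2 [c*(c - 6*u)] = 2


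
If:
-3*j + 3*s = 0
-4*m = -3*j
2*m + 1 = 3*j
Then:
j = 2/3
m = 1/2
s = 2/3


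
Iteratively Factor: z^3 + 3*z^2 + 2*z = (z + 1)*(z^2 + 2*z) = (z + 1)*(z + 2)*(z)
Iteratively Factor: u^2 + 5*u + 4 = (u + 1)*(u + 4)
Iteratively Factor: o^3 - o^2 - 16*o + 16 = (o - 1)*(o^2 - 16) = (o - 1)*(o + 4)*(o - 4)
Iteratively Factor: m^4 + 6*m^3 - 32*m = (m + 4)*(m^3 + 2*m^2 - 8*m) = (m + 4)^2*(m^2 - 2*m) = m*(m + 4)^2*(m - 2)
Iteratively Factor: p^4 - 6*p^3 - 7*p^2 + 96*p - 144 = (p - 3)*(p^3 - 3*p^2 - 16*p + 48) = (p - 4)*(p - 3)*(p^2 + p - 12) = (p - 4)*(p - 3)^2*(p + 4)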